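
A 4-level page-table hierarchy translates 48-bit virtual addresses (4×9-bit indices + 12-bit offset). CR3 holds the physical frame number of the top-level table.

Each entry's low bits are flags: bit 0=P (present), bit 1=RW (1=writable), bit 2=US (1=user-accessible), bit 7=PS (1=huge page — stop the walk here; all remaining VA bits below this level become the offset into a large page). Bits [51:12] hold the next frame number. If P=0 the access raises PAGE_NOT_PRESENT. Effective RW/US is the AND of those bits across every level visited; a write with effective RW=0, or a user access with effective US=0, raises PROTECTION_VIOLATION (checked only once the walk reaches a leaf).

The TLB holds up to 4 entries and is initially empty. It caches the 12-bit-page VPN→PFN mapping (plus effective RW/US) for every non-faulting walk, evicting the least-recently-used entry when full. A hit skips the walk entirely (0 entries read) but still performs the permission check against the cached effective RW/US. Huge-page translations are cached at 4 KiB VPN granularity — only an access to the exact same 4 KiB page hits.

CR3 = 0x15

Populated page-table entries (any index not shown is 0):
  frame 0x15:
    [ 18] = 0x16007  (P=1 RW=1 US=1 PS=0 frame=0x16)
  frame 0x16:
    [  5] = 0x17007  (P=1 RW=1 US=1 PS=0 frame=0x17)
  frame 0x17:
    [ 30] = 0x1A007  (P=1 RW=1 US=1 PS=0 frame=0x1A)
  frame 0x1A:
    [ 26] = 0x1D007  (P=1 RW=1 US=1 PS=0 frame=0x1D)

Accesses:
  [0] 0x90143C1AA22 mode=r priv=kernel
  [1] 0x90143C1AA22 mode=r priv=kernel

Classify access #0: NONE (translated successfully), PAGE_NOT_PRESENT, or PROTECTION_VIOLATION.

Walk each access:
#0 VA=0x90143C1AA22 (r,kernel):
  [0] read 0x15 idx=18: raw=0x16007 flags P=1 W=1 U=1 S=0
  [1] read 0x16 idx=5: raw=0x17007 flags P=1 W=1 U=1 S=0
  [2] read 0x17 idx=30: raw=0x1A007 flags P=1 W=1 U=1 S=0
  [3] read 0x1A idx=26: raw=0x1D007 flags P=1 W=1 U=1 S=0
  ✓ 0x1DA22  — 4 lookups
#1 VA=0x90143C1AA22 (r,kernel):
  TLB hit vpn=0x90143C1A → PA=0x1DA22

Access #0 fault: NONE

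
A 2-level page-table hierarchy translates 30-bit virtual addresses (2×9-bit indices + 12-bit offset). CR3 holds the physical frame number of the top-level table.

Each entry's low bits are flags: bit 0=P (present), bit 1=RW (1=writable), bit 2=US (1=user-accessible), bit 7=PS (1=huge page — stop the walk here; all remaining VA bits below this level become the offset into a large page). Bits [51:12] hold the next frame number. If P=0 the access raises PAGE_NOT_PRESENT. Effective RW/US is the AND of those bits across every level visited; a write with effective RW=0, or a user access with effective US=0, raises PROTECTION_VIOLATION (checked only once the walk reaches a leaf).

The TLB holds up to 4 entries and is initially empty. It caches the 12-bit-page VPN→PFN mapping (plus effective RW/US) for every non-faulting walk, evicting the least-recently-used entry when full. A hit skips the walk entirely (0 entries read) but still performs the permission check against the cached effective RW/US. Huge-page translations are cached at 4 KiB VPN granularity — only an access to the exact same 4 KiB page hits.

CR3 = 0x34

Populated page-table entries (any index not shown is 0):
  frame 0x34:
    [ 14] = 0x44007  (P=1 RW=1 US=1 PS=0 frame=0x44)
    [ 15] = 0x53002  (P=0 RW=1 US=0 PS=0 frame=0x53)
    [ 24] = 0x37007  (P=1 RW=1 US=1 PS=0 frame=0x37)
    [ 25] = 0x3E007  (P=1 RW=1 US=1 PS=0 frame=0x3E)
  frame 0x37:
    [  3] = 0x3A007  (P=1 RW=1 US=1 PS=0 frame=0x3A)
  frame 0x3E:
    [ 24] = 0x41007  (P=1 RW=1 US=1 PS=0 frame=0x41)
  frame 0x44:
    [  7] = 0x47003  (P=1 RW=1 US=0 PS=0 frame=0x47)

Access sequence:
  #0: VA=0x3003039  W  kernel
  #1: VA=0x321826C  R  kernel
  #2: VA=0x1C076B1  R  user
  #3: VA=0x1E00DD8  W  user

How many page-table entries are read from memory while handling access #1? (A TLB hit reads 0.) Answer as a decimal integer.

Per-access translation:
#0 VA=0x3003039 (w,kernel):
  lvl0: tbl 0x34, slot 24 ⇒ 0x37007 (P1/RW1/US1/PS0)
  lvl1: tbl 0x37, slot 3 ⇒ 0x3A007 (P1/RW1/US1/PS0)
  ⇒ phys 0x3A039  [2 reads]
#1 VA=0x321826C (r,kernel):
  lvl0: tbl 0x34, slot 25 ⇒ 0x3E007 (P1/RW1/US1/PS0)
  lvl1: tbl 0x3E, slot 24 ⇒ 0x41007 (P1/RW1/US1/PS0)
  ⇒ phys 0x4126C  [2 reads]
#2 VA=0x1C076B1 (r,user):
  lvl0: tbl 0x34, slot 14 ⇒ 0x44007 (P1/RW1/US1/PS0)
  lvl1: tbl 0x44, slot 7 ⇒ 0x47003 (P1/RW1/US0/PS0)
  ⇒ fault: PROTECTION_VIOLATION  — 2 lookups
#3 VA=0x1E00DD8 (w,user):
  lvl0: tbl 0x34, slot 15 ⇒ 0x53002 (P0/RW1/US0/PS0)
  ⇒ fault: PAGE_NOT_PRESENT  — 1 lookups

Entries read for #1: 2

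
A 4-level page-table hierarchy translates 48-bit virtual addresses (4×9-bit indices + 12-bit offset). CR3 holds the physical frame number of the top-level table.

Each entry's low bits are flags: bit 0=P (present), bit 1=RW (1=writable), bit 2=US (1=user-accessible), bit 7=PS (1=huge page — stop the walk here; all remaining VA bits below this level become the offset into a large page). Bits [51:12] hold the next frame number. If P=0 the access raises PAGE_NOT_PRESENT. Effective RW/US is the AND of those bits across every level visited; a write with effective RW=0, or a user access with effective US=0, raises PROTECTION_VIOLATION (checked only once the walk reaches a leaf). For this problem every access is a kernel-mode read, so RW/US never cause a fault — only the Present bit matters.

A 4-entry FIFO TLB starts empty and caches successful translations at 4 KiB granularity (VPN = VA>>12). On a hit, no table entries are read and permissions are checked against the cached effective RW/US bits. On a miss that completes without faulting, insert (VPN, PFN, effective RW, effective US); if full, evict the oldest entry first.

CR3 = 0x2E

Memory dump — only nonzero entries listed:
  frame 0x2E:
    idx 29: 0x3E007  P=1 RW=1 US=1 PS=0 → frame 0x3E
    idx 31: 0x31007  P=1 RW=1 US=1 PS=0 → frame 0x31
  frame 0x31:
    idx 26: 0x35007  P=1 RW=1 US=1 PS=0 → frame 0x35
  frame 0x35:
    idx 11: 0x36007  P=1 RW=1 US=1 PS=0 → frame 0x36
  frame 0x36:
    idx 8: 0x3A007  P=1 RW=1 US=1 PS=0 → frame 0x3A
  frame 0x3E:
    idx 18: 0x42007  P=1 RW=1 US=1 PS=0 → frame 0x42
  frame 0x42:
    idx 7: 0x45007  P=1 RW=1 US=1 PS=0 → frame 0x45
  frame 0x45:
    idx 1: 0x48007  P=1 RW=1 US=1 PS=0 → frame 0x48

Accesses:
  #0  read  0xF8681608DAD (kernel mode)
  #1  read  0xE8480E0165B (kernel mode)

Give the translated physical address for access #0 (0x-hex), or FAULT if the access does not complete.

Per-access translation:
#0 VA=0xF8681608DAD (r,kernel):
  [0] read 0x2E idx=31: raw=0x31007 flags P=1 W=1 U=1 S=0
  [1] read 0x31 idx=26: raw=0x35007 flags P=1 W=1 U=1 S=0
  [2] read 0x35 idx=11: raw=0x36007 flags P=1 W=1 U=1 S=0
  [3] read 0x36 idx=8: raw=0x3A007 flags P=1 W=1 U=1 S=0
  ⇒ phys 0x3ADAD  [4 reads]
#1 VA=0xE8480E0165B (r,kernel):
  [0] read 0x2E idx=29: raw=0x3E007 flags P=1 W=1 U=1 S=0
  [1] read 0x3E idx=18: raw=0x42007 flags P=1 W=1 U=1 S=0
  [2] read 0x42 idx=7: raw=0x45007 flags P=1 W=1 U=1 S=0
  [3] read 0x45 idx=1: raw=0x48007 flags P=1 W=1 U=1 S=0
  ⇒ phys 0x4865B  [4 reads]

Access #0 PA: 0x3ADAD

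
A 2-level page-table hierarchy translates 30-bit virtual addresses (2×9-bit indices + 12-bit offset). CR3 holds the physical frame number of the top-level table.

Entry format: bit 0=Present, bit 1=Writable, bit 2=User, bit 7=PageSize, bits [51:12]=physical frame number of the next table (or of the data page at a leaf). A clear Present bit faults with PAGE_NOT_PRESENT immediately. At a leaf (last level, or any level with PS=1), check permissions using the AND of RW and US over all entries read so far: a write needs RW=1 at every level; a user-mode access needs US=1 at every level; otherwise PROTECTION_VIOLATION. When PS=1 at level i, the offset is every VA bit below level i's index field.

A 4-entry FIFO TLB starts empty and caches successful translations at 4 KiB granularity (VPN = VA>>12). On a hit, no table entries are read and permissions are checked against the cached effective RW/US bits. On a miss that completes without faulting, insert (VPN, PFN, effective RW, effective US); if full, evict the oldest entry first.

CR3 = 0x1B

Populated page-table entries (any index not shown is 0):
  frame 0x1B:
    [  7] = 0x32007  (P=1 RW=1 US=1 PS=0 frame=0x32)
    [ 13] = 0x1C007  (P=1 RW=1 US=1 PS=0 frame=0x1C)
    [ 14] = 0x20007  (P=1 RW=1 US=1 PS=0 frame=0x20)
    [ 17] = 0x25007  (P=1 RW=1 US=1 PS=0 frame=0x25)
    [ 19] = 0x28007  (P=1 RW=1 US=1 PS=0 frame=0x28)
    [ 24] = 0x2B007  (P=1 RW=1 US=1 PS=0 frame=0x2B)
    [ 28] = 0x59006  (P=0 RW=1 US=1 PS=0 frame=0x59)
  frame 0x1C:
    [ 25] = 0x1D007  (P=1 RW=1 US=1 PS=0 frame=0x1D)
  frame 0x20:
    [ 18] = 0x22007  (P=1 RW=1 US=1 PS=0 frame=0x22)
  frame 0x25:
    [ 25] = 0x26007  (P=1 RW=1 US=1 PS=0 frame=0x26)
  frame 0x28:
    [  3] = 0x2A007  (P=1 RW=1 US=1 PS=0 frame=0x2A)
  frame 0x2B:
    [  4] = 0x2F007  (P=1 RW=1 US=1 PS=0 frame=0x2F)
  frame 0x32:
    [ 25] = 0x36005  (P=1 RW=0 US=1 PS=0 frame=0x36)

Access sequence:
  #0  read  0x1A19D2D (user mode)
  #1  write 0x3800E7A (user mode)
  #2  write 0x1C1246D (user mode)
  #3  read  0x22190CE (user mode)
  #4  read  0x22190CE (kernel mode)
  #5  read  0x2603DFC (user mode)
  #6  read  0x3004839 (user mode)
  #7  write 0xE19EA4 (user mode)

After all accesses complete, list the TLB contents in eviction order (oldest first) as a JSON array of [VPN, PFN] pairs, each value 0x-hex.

Per-access translation:
#0 VA=0x1A19D2D (r,user):
  [0] read 0x1B idx=13: raw=0x1C007 flags P=1 W=1 U=1 S=0
  [1] read 0x1C idx=25: raw=0x1D007 flags P=1 W=1 U=1 S=0
  → PA=0x1DD2D  (2 entries read)
#1 VA=0x3800E7A (w,user):
  [0] read 0x1B idx=28: raw=0x59006 flags P=0 W=1 U=1 S=0
  ⇒ fault: PAGE_NOT_PRESENT  — 1 lookups
#2 VA=0x1C1246D (w,user):
  [0] read 0x1B idx=14: raw=0x20007 flags P=1 W=1 U=1 S=0
  [1] read 0x20 idx=18: raw=0x22007 flags P=1 W=1 U=1 S=0
  → PA=0x2246D  (2 entries read)
#3 VA=0x22190CE (r,user):
  [0] read 0x1B idx=17: raw=0x25007 flags P=1 W=1 U=1 S=0
  [1] read 0x25 idx=25: raw=0x26007 flags P=1 W=1 U=1 S=0
  → PA=0x260CE  (2 entries read)
#4 VA=0x22190CE (r,kernel):
  TLB hit vpn=0x2219 → PA=0x260CE
#5 VA=0x2603DFC (r,user):
  [0] read 0x1B idx=19: raw=0x28007 flags P=1 W=1 U=1 S=0
  [1] read 0x28 idx=3: raw=0x2A007 flags P=1 W=1 U=1 S=0
  → PA=0x2ADFC  (2 entries read)
#6 VA=0x3004839 (r,user):
  [0] read 0x1B idx=24: raw=0x2B007 flags P=1 W=1 U=1 S=0
  [1] read 0x2B idx=4: raw=0x2F007 flags P=1 W=1 U=1 S=0
  → PA=0x2F839  (2 entries read)
#7 VA=0xE19EA4 (w,user):
  [0] read 0x1B idx=7: raw=0x32007 flags P=1 W=1 U=1 S=0
  [1] read 0x32 idx=25: raw=0x36005 flags P=1 W=0 U=1 S=0
  ⇒ fault: PROTECTION_VIOLATION  — 2 lookups

TLB: [["0x1C12", "0x22"], ["0x2219", "0x26"], ["0x2603", "0x2A"], ["0x3004", "0x2F"]]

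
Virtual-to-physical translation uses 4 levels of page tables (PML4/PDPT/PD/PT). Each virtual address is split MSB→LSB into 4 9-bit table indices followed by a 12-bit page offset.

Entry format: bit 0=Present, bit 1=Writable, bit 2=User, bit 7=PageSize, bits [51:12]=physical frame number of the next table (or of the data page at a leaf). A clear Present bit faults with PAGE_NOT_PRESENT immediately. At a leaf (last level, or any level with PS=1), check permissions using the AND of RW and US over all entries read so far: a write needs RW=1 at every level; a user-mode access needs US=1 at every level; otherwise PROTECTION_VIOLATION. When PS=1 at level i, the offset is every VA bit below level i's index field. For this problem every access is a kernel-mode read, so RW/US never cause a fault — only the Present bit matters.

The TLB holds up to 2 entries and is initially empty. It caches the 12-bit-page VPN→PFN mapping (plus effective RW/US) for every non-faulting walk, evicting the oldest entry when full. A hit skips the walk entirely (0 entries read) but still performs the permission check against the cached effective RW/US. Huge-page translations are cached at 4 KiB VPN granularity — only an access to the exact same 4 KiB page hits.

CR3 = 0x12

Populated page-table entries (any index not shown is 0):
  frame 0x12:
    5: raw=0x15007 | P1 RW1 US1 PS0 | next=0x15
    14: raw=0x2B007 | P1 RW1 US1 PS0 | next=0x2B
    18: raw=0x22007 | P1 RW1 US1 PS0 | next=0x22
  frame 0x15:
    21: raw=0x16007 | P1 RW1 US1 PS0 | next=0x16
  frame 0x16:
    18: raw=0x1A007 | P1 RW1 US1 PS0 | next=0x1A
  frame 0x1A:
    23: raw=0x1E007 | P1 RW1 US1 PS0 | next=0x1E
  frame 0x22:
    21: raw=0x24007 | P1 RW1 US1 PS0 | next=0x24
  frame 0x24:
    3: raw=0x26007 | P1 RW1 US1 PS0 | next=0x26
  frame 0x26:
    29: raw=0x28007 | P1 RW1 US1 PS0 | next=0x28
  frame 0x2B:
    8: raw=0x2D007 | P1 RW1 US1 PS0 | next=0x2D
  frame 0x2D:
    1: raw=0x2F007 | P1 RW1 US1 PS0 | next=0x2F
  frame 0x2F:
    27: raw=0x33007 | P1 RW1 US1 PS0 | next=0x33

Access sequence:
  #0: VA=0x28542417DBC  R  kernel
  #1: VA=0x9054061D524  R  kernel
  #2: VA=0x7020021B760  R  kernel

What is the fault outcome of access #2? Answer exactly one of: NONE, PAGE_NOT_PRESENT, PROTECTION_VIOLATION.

Per-access translation:
#0 VA=0x28542417DBC (r,kernel):
  L0: frame=0x12 idx=5 entry=0x15007 [P=1 RW=1 US=1 PS=0]
  L1: frame=0x15 idx=21 entry=0x16007 [P=1 RW=1 US=1 PS=0]
  L2: frame=0x16 idx=18 entry=0x1A007 [P=1 RW=1 US=1 PS=0]
  L3: frame=0x1A idx=23 entry=0x1E007 [P=1 RW=1 US=1 PS=0]
  → PA=0x1EDBC  (4 entries read)
#1 VA=0x9054061D524 (r,kernel):
  L0: frame=0x12 idx=18 entry=0x22007 [P=1 RW=1 US=1 PS=0]
  L1: frame=0x22 idx=21 entry=0x24007 [P=1 RW=1 US=1 PS=0]
  L2: frame=0x24 idx=3 entry=0x26007 [P=1 RW=1 US=1 PS=0]
  L3: frame=0x26 idx=29 entry=0x28007 [P=1 RW=1 US=1 PS=0]
  → PA=0x28524  (4 entries read)
#2 VA=0x7020021B760 (r,kernel):
  L0: frame=0x12 idx=14 entry=0x2B007 [P=1 RW=1 US=1 PS=0]
  L1: frame=0x2B idx=8 entry=0x2D007 [P=1 RW=1 US=1 PS=0]
  L2: frame=0x2D idx=1 entry=0x2F007 [P=1 RW=1 US=1 PS=0]
  L3: frame=0x2F idx=27 entry=0x33007 [P=1 RW=1 US=1 PS=0]
  → PA=0x33760  (4 entries read)

Access #2 fault: NONE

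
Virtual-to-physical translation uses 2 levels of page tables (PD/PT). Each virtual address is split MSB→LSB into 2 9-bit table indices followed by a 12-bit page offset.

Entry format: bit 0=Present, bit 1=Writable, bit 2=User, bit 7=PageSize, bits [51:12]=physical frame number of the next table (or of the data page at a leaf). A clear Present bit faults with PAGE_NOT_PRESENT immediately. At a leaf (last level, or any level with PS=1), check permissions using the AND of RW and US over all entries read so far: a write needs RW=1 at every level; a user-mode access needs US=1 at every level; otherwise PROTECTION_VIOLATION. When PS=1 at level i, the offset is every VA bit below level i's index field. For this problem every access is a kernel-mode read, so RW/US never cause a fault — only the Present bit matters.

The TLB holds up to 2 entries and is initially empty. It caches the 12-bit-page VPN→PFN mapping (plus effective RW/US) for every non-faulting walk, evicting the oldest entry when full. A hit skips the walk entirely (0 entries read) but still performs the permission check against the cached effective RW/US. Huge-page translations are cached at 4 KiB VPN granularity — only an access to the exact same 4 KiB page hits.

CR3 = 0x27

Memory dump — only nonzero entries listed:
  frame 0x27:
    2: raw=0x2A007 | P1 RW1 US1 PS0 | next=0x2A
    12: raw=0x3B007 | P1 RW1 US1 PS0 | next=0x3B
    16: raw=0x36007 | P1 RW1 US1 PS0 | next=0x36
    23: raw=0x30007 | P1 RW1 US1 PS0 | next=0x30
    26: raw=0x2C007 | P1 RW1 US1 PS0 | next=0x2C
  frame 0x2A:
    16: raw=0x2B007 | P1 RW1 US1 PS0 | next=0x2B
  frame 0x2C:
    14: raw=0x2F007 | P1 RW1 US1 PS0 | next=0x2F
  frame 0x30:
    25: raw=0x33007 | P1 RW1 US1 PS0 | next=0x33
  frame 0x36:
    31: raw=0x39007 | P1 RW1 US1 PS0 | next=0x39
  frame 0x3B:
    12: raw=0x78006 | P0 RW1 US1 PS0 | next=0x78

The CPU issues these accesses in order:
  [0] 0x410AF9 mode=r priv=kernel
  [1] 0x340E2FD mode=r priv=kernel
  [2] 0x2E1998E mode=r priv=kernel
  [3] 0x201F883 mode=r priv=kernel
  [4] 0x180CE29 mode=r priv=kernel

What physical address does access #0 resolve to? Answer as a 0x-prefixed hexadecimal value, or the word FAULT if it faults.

Trace:
#0 VA=0x410AF9 (r,kernel):
  L0: frame=0x27 idx=2 entry=0x2A007 [P=1 RW=1 US=1 PS=0]
  L1: frame=0x2A idx=16 entry=0x2B007 [P=1 RW=1 US=1 PS=0]
  ✓ 0x2BAF9  — 2 lookups
#1 VA=0x340E2FD (r,kernel):
  L0: frame=0x27 idx=26 entry=0x2C007 [P=1 RW=1 US=1 PS=0]
  L1: frame=0x2C idx=14 entry=0x2F007 [P=1 RW=1 US=1 PS=0]
  ✓ 0x2F2FD  — 2 lookups
#2 VA=0x2E1998E (r,kernel):
  L0: frame=0x27 idx=23 entry=0x30007 [P=1 RW=1 US=1 PS=0]
  L1: frame=0x30 idx=25 entry=0x33007 [P=1 RW=1 US=1 PS=0]
  ✓ 0x3398E  — 2 lookups
#3 VA=0x201F883 (r,kernel):
  L0: frame=0x27 idx=16 entry=0x36007 [P=1 RW=1 US=1 PS=0]
  L1: frame=0x36 idx=31 entry=0x39007 [P=1 RW=1 US=1 PS=0]
  ✓ 0x39883  — 2 lookups
#4 VA=0x180CE29 (r,kernel):
  L0: frame=0x27 idx=12 entry=0x3B007 [P=1 RW=1 US=1 PS=0]
  L1: frame=0x3B idx=12 entry=0x78006 [P=0 RW=1 US=1 PS=0]
  → PAGE_NOT_PRESENT  (2 entries read)

Access #0 PA: 0x2BAF9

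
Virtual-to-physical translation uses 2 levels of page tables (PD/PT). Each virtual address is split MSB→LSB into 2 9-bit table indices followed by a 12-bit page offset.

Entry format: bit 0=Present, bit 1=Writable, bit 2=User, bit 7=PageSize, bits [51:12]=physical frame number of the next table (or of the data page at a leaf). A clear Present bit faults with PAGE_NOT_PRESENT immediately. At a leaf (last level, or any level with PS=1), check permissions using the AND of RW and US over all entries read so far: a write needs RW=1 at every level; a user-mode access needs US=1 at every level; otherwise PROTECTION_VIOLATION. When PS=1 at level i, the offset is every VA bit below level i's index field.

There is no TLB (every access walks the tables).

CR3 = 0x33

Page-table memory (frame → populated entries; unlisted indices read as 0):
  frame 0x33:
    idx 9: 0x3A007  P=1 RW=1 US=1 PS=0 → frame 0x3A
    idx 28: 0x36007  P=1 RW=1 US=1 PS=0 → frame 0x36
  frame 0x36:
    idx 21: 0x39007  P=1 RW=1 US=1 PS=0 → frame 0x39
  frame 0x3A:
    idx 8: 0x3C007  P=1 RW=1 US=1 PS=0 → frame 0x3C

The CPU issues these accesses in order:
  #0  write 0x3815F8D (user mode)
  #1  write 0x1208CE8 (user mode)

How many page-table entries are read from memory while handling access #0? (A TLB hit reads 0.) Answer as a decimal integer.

Trace:
#0 VA=0x3815F8D (w,user):
  L0 @0x33[28] → 0x36007  P=1,RW=1,US=1,PS=0
  L1 @0x36[21] → 0x39007  P=1,RW=1,US=1,PS=0
  ✓ 0x39F8D  — 2 lookups
#1 VA=0x1208CE8 (w,user):
  L0 @0x33[9] → 0x3A007  P=1,RW=1,US=1,PS=0
  L1 @0x3A[8] → 0x3C007  P=1,RW=1,US=1,PS=0
  ✓ 0x3CCE8  — 2 lookups

Entries read for #0: 2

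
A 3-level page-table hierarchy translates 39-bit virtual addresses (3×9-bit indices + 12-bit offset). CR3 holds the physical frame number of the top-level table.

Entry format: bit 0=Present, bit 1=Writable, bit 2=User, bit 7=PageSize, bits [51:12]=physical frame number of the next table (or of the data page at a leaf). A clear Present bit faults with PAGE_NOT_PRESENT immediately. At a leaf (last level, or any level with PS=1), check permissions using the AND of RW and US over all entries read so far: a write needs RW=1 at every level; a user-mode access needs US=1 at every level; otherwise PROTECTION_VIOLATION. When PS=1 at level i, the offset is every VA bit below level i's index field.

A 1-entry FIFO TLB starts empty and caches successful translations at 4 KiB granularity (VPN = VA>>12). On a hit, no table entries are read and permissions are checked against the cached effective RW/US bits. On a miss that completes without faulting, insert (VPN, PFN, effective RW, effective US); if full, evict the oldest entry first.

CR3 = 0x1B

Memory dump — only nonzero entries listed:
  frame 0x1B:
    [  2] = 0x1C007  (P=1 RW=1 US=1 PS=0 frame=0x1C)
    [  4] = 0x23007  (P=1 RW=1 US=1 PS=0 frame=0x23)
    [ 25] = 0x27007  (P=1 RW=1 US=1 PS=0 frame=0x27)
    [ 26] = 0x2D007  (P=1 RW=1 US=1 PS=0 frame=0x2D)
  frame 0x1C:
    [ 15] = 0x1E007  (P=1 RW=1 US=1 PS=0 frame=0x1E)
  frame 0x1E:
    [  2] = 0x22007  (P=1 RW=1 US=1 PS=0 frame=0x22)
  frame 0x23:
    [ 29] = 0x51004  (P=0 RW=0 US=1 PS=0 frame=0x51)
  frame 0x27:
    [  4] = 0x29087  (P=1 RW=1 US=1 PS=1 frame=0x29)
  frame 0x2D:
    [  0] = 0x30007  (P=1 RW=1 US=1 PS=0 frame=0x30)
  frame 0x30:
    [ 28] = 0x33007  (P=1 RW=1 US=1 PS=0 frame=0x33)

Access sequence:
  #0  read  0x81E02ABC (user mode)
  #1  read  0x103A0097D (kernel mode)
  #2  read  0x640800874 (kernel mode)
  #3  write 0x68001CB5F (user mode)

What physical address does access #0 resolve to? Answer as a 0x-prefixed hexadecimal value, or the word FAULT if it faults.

Trace:
#0 VA=0x81E02ABC (r,user):
  L0: frame=0x1B idx=2 entry=0x1C007 [P=1 RW=1 US=1 PS=0]
  L1: frame=0x1C idx=15 entry=0x1E007 [P=1 RW=1 US=1 PS=0]
  L2: frame=0x1E idx=2 entry=0x22007 [P=1 RW=1 US=1 PS=0]
  → PA=0x22ABC  (3 entries read)
#1 VA=0x103A0097D (r,kernel):
  L0: frame=0x1B idx=4 entry=0x23007 [P=1 RW=1 US=1 PS=0]
  L1: frame=0x23 idx=29 entry=0x51004 [P=0 RW=0 US=1 PS=0]
  → PAGE_NOT_PRESENT  (2 entries read)
#2 VA=0x640800874 (r,kernel):
  L0: frame=0x1B idx=25 entry=0x27007 [P=1 RW=1 US=1 PS=0]
  L1: frame=0x27 idx=4 entry=0x29087 [P=1 RW=1 US=1 PS=1]
  → PA=0x29874 (huge @L1)  (2 entries read)
#3 VA=0x68001CB5F (w,user):
  L0: frame=0x1B idx=26 entry=0x2D007 [P=1 RW=1 US=1 PS=0]
  L1: frame=0x2D idx=0 entry=0x30007 [P=1 RW=1 US=1 PS=0]
  L2: frame=0x30 idx=28 entry=0x33007 [P=1 RW=1 US=1 PS=0]
  → PA=0x33B5F  (3 entries read)

Access #0 PA: 0x22ABC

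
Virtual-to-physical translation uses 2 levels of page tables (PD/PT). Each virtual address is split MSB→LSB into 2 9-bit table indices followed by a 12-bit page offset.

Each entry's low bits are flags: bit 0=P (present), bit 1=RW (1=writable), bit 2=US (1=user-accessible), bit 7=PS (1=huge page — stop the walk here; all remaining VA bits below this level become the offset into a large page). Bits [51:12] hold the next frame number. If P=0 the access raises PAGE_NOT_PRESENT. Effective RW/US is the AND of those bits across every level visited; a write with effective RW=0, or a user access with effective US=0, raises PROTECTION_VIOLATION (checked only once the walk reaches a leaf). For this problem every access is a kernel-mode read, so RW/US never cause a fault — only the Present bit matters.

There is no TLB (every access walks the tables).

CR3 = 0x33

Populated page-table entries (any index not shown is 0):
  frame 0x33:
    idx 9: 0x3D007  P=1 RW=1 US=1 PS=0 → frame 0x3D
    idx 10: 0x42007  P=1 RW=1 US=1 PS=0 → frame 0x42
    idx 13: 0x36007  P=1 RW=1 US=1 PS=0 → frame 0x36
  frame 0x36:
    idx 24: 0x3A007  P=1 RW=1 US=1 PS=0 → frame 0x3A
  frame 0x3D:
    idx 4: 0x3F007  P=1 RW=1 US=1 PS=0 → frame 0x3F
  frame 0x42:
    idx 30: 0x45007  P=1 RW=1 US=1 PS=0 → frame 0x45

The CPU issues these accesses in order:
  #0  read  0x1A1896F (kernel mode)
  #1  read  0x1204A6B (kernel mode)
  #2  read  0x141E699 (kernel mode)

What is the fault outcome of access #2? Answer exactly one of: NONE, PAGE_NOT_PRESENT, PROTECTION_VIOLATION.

Walk each access:
#0 VA=0x1A1896F (r,kernel):
  L0 @0x33[13] → 0x36007  P=1,RW=1,US=1,PS=0
  L1 @0x36[24] → 0x3A007  P=1,RW=1,US=1,PS=0
  ✓ 0x3A96F  — 2 lookups
#1 VA=0x1204A6B (r,kernel):
  L0 @0x33[9] → 0x3D007  P=1,RW=1,US=1,PS=0
  L1 @0x3D[4] → 0x3F007  P=1,RW=1,US=1,PS=0
  ✓ 0x3FA6B  — 2 lookups
#2 VA=0x141E699 (r,kernel):
  L0 @0x33[10] → 0x42007  P=1,RW=1,US=1,PS=0
  L1 @0x42[30] → 0x45007  P=1,RW=1,US=1,PS=0
  ✓ 0x45699  — 2 lookups

Access #2 fault: NONE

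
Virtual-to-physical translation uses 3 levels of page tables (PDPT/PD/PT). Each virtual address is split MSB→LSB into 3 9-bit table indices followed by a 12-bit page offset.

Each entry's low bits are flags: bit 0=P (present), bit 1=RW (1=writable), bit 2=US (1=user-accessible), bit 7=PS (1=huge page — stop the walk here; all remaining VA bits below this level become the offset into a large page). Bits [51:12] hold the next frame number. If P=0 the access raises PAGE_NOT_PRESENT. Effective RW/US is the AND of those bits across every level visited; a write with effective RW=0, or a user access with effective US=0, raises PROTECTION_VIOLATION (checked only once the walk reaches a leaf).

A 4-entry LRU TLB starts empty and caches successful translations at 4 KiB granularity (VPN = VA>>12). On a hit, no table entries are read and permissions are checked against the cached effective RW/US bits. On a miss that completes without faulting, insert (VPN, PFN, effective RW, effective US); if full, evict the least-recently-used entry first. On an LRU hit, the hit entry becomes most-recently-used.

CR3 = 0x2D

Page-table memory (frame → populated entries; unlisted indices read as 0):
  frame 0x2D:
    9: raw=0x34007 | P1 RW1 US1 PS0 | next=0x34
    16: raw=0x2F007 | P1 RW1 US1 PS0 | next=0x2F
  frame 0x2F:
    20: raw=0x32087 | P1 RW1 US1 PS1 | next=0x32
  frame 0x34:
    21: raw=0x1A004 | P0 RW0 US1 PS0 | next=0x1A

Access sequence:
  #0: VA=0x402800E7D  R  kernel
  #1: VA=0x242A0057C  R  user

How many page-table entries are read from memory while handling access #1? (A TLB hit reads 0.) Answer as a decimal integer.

Per-access translation:
#0 VA=0x402800E7D (r,kernel):
  lvl0: tbl 0x2D, slot 16 ⇒ 0x2F007 (P1/RW1/US1/PS0)
  lvl1: tbl 0x2F, slot 20 ⇒ 0x32087 (P1/RW1/US1/PS1)
  ⇒ phys 0x32E7D (huge @L1)  [2 reads]
#1 VA=0x242A0057C (r,user):
  lvl0: tbl 0x2D, slot 9 ⇒ 0x34007 (P1/RW1/US1/PS0)
  lvl1: tbl 0x34, slot 21 ⇒ 0x1A004 (P0/RW0/US1/PS0)
  ✗ PAGE_NOT_PRESENT  [2 reads]

Entries read for #1: 2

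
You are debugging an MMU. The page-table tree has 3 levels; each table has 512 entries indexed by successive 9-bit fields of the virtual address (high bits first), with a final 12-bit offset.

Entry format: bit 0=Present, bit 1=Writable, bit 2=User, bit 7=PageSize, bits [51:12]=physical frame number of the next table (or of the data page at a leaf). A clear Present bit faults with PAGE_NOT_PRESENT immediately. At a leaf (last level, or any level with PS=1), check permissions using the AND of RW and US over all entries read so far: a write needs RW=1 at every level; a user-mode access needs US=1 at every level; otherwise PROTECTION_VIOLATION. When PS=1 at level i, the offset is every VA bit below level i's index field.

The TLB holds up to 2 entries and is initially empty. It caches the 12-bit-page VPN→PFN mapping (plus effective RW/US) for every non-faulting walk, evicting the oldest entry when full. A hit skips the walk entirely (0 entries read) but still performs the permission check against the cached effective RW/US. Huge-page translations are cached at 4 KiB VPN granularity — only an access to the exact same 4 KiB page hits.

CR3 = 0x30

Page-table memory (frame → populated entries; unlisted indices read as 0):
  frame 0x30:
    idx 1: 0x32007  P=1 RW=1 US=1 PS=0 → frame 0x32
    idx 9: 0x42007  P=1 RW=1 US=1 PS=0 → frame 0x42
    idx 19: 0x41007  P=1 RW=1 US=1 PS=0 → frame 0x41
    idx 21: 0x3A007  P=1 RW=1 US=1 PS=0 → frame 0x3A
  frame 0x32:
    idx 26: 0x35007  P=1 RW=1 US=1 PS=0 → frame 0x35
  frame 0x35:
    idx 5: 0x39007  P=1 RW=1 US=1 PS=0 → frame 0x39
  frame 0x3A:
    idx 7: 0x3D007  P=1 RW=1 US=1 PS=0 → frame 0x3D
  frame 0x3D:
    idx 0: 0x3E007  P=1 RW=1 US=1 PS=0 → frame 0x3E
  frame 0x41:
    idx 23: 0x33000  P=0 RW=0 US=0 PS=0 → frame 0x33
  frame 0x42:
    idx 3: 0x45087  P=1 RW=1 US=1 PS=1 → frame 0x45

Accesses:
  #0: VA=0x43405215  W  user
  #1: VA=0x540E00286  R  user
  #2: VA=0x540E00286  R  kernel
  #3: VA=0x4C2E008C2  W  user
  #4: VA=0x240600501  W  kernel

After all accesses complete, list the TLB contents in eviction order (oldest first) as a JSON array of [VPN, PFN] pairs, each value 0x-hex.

Walk each access:
#0 VA=0x43405215 (w,user):
  L0 @0x30[1] → 0x32007  P=1,RW=1,US=1,PS=0
  L1 @0x32[26] → 0x35007  P=1,RW=1,US=1,PS=0
  L2 @0x35[5] → 0x39007  P=1,RW=1,US=1,PS=0
  → PA=0x39215  (3 entries read)
#1 VA=0x540E00286 (r,user):
  L0 @0x30[21] → 0x3A007  P=1,RW=1,US=1,PS=0
  L1 @0x3A[7] → 0x3D007  P=1,RW=1,US=1,PS=0
  L2 @0x3D[0] → 0x3E007  P=1,RW=1,US=1,PS=0
  → PA=0x3E286  (3 entries read)
#2 VA=0x540E00286 (r,kernel):
  TLB hit vpn=0x540E00 → PA=0x3E286
#3 VA=0x4C2E008C2 (w,user):
  L0 @0x30[19] → 0x41007  P=1,RW=1,US=1,PS=0
  L1 @0x41[23] → 0x33000  P=0,RW=0,US=0,PS=0
  ⇒ fault: PAGE_NOT_PRESENT  — 2 lookups
#4 VA=0x240600501 (w,kernel):
  L0 @0x30[9] → 0x42007  P=1,RW=1,US=1,PS=0
  L1 @0x42[3] → 0x45087  P=1,RW=1,US=1,PS=1
  → PA=0x45501 (huge @L1)  (2 entries read)

TLB: [["0x540E00", "0x3E"], ["0x240600", "0x45"]]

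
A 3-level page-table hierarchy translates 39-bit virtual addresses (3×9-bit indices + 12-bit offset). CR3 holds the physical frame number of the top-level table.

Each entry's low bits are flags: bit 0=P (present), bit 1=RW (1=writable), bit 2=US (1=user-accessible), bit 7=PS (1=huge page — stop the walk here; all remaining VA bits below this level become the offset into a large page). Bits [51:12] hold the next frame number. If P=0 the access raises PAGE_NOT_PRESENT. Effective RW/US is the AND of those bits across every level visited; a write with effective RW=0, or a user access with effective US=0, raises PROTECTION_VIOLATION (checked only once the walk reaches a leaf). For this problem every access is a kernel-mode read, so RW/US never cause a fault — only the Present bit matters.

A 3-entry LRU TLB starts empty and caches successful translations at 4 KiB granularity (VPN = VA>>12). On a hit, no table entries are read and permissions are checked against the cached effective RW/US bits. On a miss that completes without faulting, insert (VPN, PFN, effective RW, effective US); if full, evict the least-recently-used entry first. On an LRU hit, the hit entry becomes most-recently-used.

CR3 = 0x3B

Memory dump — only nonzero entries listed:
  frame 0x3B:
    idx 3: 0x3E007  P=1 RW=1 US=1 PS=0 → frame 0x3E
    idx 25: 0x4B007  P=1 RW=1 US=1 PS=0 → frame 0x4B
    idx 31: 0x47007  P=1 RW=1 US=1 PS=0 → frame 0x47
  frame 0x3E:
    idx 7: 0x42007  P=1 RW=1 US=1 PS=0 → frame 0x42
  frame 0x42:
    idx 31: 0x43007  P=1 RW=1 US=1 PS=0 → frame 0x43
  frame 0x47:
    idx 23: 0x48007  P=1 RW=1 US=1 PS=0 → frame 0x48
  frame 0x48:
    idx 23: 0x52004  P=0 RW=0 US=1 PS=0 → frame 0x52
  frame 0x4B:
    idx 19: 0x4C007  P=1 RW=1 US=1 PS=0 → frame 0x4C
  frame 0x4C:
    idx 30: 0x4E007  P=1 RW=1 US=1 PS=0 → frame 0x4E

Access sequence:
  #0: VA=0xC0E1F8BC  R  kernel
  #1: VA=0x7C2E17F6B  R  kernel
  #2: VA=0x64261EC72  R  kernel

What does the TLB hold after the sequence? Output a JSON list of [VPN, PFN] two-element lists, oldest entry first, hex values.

Per-access translation:
#0 VA=0xC0E1F8BC (r,kernel):
  [0] read 0x3B idx=3: raw=0x3E007 flags P=1 W=1 U=1 S=0
  [1] read 0x3E idx=7: raw=0x42007 flags P=1 W=1 U=1 S=0
  [2] read 0x42 idx=31: raw=0x43007 flags P=1 W=1 U=1 S=0
  → PA=0x438BC  (3 entries read)
#1 VA=0x7C2E17F6B (r,kernel):
  [0] read 0x3B idx=31: raw=0x47007 flags P=1 W=1 U=1 S=0
  [1] read 0x47 idx=23: raw=0x48007 flags P=1 W=1 U=1 S=0
  [2] read 0x48 idx=23: raw=0x52004 flags P=0 W=0 U=1 S=0
  → PAGE_NOT_PRESENT  (3 entries read)
#2 VA=0x64261EC72 (r,kernel):
  [0] read 0x3B idx=25: raw=0x4B007 flags P=1 W=1 U=1 S=0
  [1] read 0x4B idx=19: raw=0x4C007 flags P=1 W=1 U=1 S=0
  [2] read 0x4C idx=30: raw=0x4E007 flags P=1 W=1 U=1 S=0
  → PA=0x4EC72  (3 entries read)

TLB: [["0xC0E1F", "0x43"], ["0x64261E", "0x4E"]]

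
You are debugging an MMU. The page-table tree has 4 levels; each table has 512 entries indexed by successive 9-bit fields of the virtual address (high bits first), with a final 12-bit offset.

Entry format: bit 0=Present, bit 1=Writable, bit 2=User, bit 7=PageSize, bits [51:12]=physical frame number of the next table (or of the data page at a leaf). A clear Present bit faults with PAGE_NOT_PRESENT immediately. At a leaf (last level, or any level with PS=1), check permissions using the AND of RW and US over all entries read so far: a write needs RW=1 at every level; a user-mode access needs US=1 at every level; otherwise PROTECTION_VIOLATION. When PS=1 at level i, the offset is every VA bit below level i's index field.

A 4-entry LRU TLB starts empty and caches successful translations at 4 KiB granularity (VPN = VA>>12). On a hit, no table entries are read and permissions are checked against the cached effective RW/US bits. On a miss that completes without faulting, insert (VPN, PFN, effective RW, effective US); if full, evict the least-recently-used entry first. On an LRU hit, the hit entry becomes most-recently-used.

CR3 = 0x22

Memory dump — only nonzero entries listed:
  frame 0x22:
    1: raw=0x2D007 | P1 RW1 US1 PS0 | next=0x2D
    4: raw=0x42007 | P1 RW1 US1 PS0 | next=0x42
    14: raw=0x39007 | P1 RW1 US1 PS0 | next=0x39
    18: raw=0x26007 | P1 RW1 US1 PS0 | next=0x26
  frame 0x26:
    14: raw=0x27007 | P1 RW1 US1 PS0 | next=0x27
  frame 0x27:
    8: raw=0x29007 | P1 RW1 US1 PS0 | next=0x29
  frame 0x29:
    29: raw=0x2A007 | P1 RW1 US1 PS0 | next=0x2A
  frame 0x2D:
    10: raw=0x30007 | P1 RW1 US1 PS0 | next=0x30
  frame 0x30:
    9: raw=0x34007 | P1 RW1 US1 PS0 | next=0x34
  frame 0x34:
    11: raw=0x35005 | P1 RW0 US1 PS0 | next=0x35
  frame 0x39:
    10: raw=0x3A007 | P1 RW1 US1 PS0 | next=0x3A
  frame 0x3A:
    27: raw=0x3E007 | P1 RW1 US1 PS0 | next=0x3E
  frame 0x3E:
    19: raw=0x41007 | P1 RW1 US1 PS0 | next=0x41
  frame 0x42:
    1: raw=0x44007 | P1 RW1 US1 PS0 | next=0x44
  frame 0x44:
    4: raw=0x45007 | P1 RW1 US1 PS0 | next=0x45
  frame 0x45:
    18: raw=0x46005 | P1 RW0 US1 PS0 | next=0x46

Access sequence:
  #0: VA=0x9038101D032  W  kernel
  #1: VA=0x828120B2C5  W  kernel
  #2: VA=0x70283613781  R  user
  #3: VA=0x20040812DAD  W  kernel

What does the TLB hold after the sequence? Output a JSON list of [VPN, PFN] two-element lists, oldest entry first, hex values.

Trace:
#0 VA=0x9038101D032 (w,kernel):
  L0 @0x22[18] → 0x26007  P=1,RW=1,US=1,PS=0
  L1 @0x26[14] → 0x27007  P=1,RW=1,US=1,PS=0
  L2 @0x27[8] → 0x29007  P=1,RW=1,US=1,PS=0
  L3 @0x29[29] → 0x2A007  P=1,RW=1,US=1,PS=0
  → PA=0x2A032  (4 entries read)
#1 VA=0x828120B2C5 (w,kernel):
  L0 @0x22[1] → 0x2D007  P=1,RW=1,US=1,PS=0
  L1 @0x2D[10] → 0x30007  P=1,RW=1,US=1,PS=0
  L2 @0x30[9] → 0x34007  P=1,RW=1,US=1,PS=0
  L3 @0x34[11] → 0x35005  P=1,RW=0,US=1,PS=0
  ✗ PROTECTION_VIOLATION  [4 reads]
#2 VA=0x70283613781 (r,user):
  L0 @0x22[14] → 0x39007  P=1,RW=1,US=1,PS=0
  L1 @0x39[10] → 0x3A007  P=1,RW=1,US=1,PS=0
  L2 @0x3A[27] → 0x3E007  P=1,RW=1,US=1,PS=0
  L3 @0x3E[19] → 0x41007  P=1,RW=1,US=1,PS=0
  → PA=0x41781  (4 entries read)
#3 VA=0x20040812DAD (w,kernel):
  L0 @0x22[4] → 0x42007  P=1,RW=1,US=1,PS=0
  L1 @0x42[1] → 0x44007  P=1,RW=1,US=1,PS=0
  L2 @0x44[4] → 0x45007  P=1,RW=1,US=1,PS=0
  L3 @0x45[18] → 0x46005  P=1,RW=0,US=1,PS=0
  ✗ PROTECTION_VIOLATION  [4 reads]

TLB: [["0x9038101D", "0x2A"], ["0x70283613", "0x41"]]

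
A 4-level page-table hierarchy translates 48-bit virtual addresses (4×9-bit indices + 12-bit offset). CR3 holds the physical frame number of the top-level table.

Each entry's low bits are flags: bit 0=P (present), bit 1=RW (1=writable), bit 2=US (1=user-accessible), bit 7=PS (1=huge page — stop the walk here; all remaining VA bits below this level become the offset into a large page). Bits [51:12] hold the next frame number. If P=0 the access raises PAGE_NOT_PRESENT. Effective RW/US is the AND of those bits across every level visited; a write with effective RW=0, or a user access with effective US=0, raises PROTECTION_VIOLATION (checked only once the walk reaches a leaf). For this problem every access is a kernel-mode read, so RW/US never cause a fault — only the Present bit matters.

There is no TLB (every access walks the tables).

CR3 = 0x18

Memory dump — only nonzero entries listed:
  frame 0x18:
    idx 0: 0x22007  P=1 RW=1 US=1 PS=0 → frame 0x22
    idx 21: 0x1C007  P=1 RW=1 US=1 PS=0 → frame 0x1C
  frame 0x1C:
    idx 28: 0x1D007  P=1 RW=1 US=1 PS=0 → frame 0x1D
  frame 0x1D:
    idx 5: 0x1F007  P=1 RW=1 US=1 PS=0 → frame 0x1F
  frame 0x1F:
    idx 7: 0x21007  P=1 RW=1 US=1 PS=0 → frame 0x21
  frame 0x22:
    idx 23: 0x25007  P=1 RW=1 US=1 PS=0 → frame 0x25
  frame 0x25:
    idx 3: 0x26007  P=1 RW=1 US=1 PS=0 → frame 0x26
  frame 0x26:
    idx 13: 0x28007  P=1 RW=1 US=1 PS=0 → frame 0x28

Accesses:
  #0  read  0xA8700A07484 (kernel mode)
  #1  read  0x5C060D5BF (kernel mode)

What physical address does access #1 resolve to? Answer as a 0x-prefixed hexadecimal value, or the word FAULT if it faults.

Per-access translation:
#0 VA=0xA8700A07484 (r,kernel):
  lvl0: tbl 0x18, slot 21 ⇒ 0x1C007 (P1/RW1/US1/PS0)
  lvl1: tbl 0x1C, slot 28 ⇒ 0x1D007 (P1/RW1/US1/PS0)
  lvl2: tbl 0x1D, slot 5 ⇒ 0x1F007 (P1/RW1/US1/PS0)
  lvl3: tbl 0x1F, slot 7 ⇒ 0x21007 (P1/RW1/US1/PS0)
  ⇒ phys 0x21484  [4 reads]
#1 VA=0x5C060D5BF (r,kernel):
  lvl0: tbl 0x18, slot 0 ⇒ 0x22007 (P1/RW1/US1/PS0)
  lvl1: tbl 0x22, slot 23 ⇒ 0x25007 (P1/RW1/US1/PS0)
  lvl2: tbl 0x25, slot 3 ⇒ 0x26007 (P1/RW1/US1/PS0)
  lvl3: tbl 0x26, slot 13 ⇒ 0x28007 (P1/RW1/US1/PS0)
  ⇒ phys 0x285BF  [4 reads]

Access #1 PA: 0x285BF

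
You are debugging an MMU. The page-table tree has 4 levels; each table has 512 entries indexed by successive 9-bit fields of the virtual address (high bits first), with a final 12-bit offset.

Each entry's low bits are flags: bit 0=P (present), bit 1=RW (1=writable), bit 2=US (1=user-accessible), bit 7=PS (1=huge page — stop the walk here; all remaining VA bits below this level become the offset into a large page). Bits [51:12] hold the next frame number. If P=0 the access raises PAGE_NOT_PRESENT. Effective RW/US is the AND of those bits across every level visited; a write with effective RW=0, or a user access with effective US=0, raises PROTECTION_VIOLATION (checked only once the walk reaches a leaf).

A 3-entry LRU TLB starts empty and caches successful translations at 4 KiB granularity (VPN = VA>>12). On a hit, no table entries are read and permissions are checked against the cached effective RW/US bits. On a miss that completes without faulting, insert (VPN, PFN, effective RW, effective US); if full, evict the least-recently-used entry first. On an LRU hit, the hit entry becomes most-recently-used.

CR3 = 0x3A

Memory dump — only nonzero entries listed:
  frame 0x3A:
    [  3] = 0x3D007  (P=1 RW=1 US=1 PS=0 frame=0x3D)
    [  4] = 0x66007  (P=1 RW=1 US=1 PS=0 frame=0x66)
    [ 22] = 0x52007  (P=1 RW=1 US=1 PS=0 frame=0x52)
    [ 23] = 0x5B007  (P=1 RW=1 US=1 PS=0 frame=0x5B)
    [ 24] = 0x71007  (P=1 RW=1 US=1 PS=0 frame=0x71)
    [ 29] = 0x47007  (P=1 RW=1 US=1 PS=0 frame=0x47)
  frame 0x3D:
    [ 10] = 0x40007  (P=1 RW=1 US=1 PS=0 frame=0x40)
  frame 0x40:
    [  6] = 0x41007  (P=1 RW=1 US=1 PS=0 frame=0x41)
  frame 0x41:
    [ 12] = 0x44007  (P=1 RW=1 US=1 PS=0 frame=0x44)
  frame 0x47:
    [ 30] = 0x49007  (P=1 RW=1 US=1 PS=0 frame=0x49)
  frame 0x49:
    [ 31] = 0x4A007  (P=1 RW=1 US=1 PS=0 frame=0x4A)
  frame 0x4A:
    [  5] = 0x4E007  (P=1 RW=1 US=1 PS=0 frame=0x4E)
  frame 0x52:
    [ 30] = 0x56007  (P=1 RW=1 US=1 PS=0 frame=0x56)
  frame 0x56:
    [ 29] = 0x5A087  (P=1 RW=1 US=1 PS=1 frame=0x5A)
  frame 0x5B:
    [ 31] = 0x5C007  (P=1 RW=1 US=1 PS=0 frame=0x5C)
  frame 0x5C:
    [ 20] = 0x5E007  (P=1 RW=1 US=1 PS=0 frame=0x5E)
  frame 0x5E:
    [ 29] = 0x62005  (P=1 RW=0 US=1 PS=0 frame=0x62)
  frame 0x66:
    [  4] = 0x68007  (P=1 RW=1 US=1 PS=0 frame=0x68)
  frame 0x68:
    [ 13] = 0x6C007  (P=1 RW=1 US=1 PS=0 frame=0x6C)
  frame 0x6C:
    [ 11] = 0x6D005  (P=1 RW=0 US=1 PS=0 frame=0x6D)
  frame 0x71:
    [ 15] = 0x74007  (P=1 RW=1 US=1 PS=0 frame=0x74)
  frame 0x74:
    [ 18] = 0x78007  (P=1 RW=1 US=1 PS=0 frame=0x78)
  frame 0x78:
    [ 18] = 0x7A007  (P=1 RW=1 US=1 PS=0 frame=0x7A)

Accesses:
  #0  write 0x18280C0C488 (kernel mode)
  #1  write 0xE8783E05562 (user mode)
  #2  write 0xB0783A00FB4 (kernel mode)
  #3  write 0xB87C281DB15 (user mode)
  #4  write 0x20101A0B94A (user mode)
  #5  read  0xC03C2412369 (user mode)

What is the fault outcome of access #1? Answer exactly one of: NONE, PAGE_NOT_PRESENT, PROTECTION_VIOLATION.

Per-access translation:
#0 VA=0x18280C0C488 (w,kernel):
  lvl0: tbl 0x3A, slot 3 ⇒ 0x3D007 (P1/RW1/US1/PS0)
  lvl1: tbl 0x3D, slot 10 ⇒ 0x40007 (P1/RW1/US1/PS0)
  lvl2: tbl 0x40, slot 6 ⇒ 0x41007 (P1/RW1/US1/PS0)
  lvl3: tbl 0x41, slot 12 ⇒ 0x44007 (P1/RW1/US1/PS0)
  ✓ 0x44488  — 4 lookups
#1 VA=0xE8783E05562 (w,user):
  lvl0: tbl 0x3A, slot 29 ⇒ 0x47007 (P1/RW1/US1/PS0)
  lvl1: tbl 0x47, slot 30 ⇒ 0x49007 (P1/RW1/US1/PS0)
  lvl2: tbl 0x49, slot 31 ⇒ 0x4A007 (P1/RW1/US1/PS0)
  lvl3: tbl 0x4A, slot 5 ⇒ 0x4E007 (P1/RW1/US1/PS0)
  ✓ 0x4E562  — 4 lookups
#2 VA=0xB0783A00FB4 (w,kernel):
  lvl0: tbl 0x3A, slot 22 ⇒ 0x52007 (P1/RW1/US1/PS0)
  lvl1: tbl 0x52, slot 30 ⇒ 0x56007 (P1/RW1/US1/PS0)
  lvl2: tbl 0x56, slot 29 ⇒ 0x5A087 (P1/RW1/US1/PS1)
  ✓ 0x5AFB4 (huge @L2)  — 3 lookups
#3 VA=0xB87C281DB15 (w,user):
  lvl0: tbl 0x3A, slot 23 ⇒ 0x5B007 (P1/RW1/US1/PS0)
  lvl1: tbl 0x5B, slot 31 ⇒ 0x5C007 (P1/RW1/US1/PS0)
  lvl2: tbl 0x5C, slot 20 ⇒ 0x5E007 (P1/RW1/US1/PS0)
  lvl3: tbl 0x5E, slot 29 ⇒ 0x62005 (P1/RW0/US1/PS0)
  ⇒ fault: PROTECTION_VIOLATION  — 4 lookups
#4 VA=0x20101A0B94A (w,user):
  lvl0: tbl 0x3A, slot 4 ⇒ 0x66007 (P1/RW1/US1/PS0)
  lvl1: tbl 0x66, slot 4 ⇒ 0x68007 (P1/RW1/US1/PS0)
  lvl2: tbl 0x68, slot 13 ⇒ 0x6C007 (P1/RW1/US1/PS0)
  lvl3: tbl 0x6C, slot 11 ⇒ 0x6D005 (P1/RW0/US1/PS0)
  ⇒ fault: PROTECTION_VIOLATION  — 4 lookups
#5 VA=0xC03C2412369 (r,user):
  lvl0: tbl 0x3A, slot 24 ⇒ 0x71007 (P1/RW1/US1/PS0)
  lvl1: tbl 0x71, slot 15 ⇒ 0x74007 (P1/RW1/US1/PS0)
  lvl2: tbl 0x74, slot 18 ⇒ 0x78007 (P1/RW1/US1/PS0)
  lvl3: tbl 0x78, slot 18 ⇒ 0x7A007 (P1/RW1/US1/PS0)
  ✓ 0x7A369  — 4 lookups

Access #1 fault: NONE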